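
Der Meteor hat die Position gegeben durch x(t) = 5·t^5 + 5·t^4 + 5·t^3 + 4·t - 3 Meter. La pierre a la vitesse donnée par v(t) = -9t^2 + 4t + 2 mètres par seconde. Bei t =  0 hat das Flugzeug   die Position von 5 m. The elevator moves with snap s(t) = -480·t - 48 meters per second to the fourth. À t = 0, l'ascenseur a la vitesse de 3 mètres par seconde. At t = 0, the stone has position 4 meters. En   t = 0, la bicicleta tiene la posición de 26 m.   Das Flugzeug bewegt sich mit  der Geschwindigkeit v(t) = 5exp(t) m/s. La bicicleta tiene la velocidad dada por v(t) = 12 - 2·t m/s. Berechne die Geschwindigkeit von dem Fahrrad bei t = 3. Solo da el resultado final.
v(3) = 6.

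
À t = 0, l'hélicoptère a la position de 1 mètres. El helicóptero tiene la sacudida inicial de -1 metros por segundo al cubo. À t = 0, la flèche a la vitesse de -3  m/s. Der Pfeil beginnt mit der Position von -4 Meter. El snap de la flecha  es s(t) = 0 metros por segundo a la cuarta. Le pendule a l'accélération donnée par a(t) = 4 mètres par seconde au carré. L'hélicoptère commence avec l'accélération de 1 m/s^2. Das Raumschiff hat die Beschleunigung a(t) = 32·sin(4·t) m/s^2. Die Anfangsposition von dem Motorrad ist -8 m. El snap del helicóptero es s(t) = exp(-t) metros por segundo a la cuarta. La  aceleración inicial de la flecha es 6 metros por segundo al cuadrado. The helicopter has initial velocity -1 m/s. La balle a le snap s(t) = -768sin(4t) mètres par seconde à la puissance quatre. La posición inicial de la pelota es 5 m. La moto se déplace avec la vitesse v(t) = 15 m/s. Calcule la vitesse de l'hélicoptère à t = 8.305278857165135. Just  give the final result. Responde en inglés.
The velocity at t = 8.305278857165135 is v = -0.000247208398815972.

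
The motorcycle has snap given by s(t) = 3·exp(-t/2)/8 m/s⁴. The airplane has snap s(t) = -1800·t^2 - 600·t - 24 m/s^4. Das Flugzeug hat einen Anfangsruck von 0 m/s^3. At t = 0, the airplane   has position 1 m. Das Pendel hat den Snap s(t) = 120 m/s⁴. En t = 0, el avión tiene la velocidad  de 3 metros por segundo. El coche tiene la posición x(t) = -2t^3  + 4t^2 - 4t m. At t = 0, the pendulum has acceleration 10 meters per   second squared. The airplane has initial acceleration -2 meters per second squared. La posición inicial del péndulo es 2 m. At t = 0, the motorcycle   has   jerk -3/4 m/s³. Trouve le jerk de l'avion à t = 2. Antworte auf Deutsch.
Wir müssen die Stammfunktion unserer Gleichung für den Snap s(t) = -1800·t^2 - 600·t - 24 1-mal finden. Durch Integration von dem Snap und Verwendung der Anfangsbedingung j(0) = 0, erhalten wir j(t) = 12·t·(-50·t^2 - 25·t - 2). Wir haben den Ruck j(t) = 12·t·(-50·t^2 - 25·t - 2). Durch Einsetzen von t = 2: j(2) = -6048.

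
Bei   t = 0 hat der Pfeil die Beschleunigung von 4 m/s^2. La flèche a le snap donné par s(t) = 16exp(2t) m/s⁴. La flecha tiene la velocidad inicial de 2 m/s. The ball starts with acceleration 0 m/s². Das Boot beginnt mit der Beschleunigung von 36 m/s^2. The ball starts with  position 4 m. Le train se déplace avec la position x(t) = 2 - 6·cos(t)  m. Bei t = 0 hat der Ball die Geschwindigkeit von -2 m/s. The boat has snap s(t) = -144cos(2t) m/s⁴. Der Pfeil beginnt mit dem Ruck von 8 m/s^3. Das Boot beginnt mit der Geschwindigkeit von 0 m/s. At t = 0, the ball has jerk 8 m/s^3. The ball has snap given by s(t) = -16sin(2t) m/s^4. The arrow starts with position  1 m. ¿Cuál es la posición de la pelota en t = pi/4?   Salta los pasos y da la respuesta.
La posición en t = pi/4 es x = 3.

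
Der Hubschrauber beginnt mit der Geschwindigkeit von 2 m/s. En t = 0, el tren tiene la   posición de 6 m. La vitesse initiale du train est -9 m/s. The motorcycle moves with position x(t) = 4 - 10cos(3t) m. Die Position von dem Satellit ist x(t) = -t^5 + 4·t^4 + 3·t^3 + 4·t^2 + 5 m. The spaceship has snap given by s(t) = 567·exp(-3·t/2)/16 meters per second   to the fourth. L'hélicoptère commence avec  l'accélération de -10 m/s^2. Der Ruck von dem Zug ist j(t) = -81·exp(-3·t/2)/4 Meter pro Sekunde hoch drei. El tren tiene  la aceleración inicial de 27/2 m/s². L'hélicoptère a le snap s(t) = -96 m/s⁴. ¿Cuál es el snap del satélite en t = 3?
Debemos derivar nuestra ecuación de la posición x(t) = -t^5 + 4·t^4 + 3·t^3 + 4·t^2 + 5 4 veces. Tomando d/dt de x(t), encontramos v(t) = -5·t^4 + 16·t^3 + 9·t^2 + 8·t. Derivando la velocidad, obtenemos la aceleración: a(t) = -20·t^3 + 48·t^2 + 18·t + 8. Derivando la aceleración, obtenemos la sacudida: j(t) = -60·t^2 + 96·t + 18. Tomando d/dt de j(t), encontramos s(t) = 96 - 120·t. Usando s(t) = 96 - 120·t y sustituyendo t = 3, encontramos s = -264.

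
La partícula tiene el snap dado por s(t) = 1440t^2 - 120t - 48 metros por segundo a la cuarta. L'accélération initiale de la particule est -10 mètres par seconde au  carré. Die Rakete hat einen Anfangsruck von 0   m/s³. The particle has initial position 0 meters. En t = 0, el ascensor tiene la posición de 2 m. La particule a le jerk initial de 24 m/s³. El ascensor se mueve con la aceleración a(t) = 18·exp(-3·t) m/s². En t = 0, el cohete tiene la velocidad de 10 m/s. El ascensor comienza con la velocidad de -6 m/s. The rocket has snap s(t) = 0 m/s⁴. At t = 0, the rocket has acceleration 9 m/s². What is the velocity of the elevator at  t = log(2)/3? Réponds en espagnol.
Para resolver esto, necesitamos tomar 1 antiderivada de nuestra ecuación de la aceleración a(t) = 18·exp(-3·t). La integral de la aceleración, con v(0) = -6, da la velocidad: v(t) = -6·exp(-3·t). Tenemos la velocidad v(t) = -6·exp(-3·t). Sustituyendo t = log(2)/3: v(log(2)/3) = -3.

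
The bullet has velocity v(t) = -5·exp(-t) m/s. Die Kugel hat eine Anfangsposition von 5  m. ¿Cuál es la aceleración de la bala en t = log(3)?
Para resolver esto, necesitamos tomar 1 derivada de nuestra ecuación de la velocidad v(t) = -5·exp(-t). La derivada de la velocidad da la aceleración: a(t) = 5·exp(-t). Usando a(t) = 5·exp(-t) y sustituyendo t = log(3), encontramos a = 5/3.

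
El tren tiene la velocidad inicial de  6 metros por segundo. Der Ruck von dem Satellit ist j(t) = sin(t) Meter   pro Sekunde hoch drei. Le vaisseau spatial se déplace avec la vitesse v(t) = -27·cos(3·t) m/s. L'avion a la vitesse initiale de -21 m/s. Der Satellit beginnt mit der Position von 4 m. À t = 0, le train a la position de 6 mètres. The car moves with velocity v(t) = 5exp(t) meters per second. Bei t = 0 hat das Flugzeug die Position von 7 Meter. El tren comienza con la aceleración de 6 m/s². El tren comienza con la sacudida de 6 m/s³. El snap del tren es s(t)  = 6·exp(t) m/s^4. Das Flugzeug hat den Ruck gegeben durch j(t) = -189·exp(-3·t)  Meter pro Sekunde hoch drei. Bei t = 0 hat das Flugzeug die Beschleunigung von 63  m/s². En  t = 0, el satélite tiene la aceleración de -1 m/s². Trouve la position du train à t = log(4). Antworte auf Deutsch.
Wir müssen unsere Gleichung für den Snap s(t) = 6·exp(t) 4-mal integrieren. Durch Integration von dem Snap und Verwendung der Anfangsbedingung j(0) = 6, erhalten wir j(t) = 6·exp(t). Die Stammfunktion von dem Ruck, mit a(0) = 6, ergibt die Beschleunigung: a(t) = 6·exp(t). Das Integral von der Beschleunigung, mit v(0) = 6, ergibt die Geschwindigkeit: v(t) = 6·exp(t). Durch Integration von der Geschwindigkeit und Verwendung der Anfangsbedingung x(0) = 6, erhalten wir x(t) = 6·exp(t). Aus der Gleichung für die Position x(t) = 6·exp(t), setzen wir t = log(4) ein und erhalten x = 24.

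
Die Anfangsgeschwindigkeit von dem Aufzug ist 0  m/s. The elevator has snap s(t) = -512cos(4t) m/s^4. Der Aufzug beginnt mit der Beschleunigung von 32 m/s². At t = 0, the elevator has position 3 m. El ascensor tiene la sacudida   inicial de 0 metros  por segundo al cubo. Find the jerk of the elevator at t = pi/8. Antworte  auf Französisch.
Nous devons trouver la primitive de notre équation du snap s(t) = -512·cos(4·t) 1 fois. En prenant ∫s(t)dt et en appliquant j(0) = 0, nous trouvons j(t) = -128·sin(4·t). Nous avons le jerk j(t) = -128·sin(4·t). En substituant t = pi/8: j(pi/8) = -128.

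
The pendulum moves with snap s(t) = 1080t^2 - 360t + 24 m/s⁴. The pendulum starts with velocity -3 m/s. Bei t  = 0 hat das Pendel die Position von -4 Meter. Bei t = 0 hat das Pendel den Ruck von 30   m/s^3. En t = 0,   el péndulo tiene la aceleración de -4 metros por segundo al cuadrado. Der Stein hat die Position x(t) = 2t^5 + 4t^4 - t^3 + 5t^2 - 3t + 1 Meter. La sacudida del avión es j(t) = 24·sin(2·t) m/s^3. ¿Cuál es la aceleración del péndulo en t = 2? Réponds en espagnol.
Para resolver esto, necesitamos tomar 2 antiderivadas de nuestra ecuación del snap s(t) = 1080·t^2 - 360·t + 24. La integral del snap es la sacudida. Usando j(0) = 30, obtenemos j(t) = 360·t^3 - 180·t^2 + 24·t + 30. Tomando ∫j(t)dt y aplicando a(0) = -4, encontramos a(t) = 90·t^4 - 60·t^3 + 12·t^2 + 30·t - 4. Tenemos la aceleración a(t) = 90·t^4 - 60·t^3 + 12·t^2 + 30·t - 4. Sustituyendo t = 2: a(2) = 1064.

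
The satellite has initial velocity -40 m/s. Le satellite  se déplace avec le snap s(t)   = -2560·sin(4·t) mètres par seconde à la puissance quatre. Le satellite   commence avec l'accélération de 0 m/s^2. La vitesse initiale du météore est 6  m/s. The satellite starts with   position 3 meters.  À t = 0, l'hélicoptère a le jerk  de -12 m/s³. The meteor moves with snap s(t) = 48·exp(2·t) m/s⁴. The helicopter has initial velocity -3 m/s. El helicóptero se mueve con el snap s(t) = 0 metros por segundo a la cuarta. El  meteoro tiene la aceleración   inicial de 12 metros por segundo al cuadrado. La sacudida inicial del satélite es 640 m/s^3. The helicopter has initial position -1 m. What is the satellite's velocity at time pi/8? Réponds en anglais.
Starting from snap s(t) = -2560·sin(4·t), we take 3 integrals. The antiderivative of snap is jerk. Using j(0) = 640, we get j(t) = 640·cos(4·t). Taking ∫j(t)dt and applying a(0) = 0, we find a(t) = 160·sin(4·t). The integral of acceleration is velocity. Using v(0) = -40, we get v(t) = -40·cos(4·t). Using v(t) = -40·cos(4·t) and substituting t = pi/8, we find v = 0.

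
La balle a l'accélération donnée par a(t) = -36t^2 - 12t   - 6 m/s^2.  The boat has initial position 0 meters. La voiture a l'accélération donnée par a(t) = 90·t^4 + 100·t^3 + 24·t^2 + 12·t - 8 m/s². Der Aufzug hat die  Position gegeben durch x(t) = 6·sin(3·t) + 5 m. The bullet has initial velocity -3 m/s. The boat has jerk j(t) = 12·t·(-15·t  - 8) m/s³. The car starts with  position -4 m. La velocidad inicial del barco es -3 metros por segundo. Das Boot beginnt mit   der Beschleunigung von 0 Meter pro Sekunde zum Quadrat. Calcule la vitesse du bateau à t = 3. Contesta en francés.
Nous devons trouver l'intégrale de notre équation du jerk j(t) = 12·t·(-15·t - 8) 2 fois. La primitive du jerk est l'accélération. En utilisant a(0) = 0, nous obtenons a(t) = t^2·(-60·t - 48). En prenant ∫a(t)dt et en appliquant v(0) = -3, nous trouvons v(t) = -15·t^4 - 16·t^3 - 3. Nous avons la vitesse v(t) = -15·t^4 - 16·t^3 - 3. En substituant t = 3: v(3) = -1650.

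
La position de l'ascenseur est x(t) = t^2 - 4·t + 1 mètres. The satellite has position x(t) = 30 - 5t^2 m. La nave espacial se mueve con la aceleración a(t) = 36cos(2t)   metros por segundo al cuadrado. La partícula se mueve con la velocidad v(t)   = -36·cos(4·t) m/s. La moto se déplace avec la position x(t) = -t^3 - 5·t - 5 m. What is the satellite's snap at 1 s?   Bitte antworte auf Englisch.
To solve this, we need to take 4 derivatives of our position equation x(t) = 30 - 5·t^2. The derivative of position gives velocity: v(t) = -10·t. The derivative of velocity gives acceleration: a(t) = -10. Taking d/dt of a(t), we find j(t) = 0. Differentiating jerk, we get snap: s(t) = 0. From the given snap equation s(t) = 0, we substitute t = 1 to get s = 0.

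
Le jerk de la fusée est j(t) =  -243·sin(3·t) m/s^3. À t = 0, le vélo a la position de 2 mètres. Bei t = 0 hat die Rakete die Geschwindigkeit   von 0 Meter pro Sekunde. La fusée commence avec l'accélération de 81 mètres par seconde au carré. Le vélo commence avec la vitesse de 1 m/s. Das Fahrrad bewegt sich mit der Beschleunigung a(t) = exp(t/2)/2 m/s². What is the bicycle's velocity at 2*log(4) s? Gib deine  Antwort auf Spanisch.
Necesitamos integrar nuestra ecuación de la aceleración a(t) = exp(t/2)/2 1 vez. La integral de la aceleración, con v(0) = 1, da la velocidad: v(t) = exp(t/2). Tenemos la velocidad v(t) = exp(t/2). Sustituyendo t = 2*log(4): v(2*log(4)) = 4.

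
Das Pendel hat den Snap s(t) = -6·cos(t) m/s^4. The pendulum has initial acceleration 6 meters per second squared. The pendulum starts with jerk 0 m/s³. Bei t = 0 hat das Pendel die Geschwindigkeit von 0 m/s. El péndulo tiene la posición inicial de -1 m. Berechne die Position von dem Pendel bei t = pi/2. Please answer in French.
Nous devons intégrer notre équation du snap s(t) = -6·cos(t) 4 fois. En prenant ∫s(t)dt et en appliquant j(0) = 0, nous trouvons j(t) = -6·sin(t). L'intégrale du jerk, avec a(0) = 6, donne l'accélération: a(t) = 6·cos(t). En intégrant l'accélération et en utilisant la condition initiale v(0) = 0, nous obtenons v(t) = 6·sin(t). La primitive de la vitesse, avec x(0) = -1, donne la position: x(t) = 5 - 6·cos(t). Nous avons la position x(t) = 5 - 6·cos(t). En substituant t = pi/2: x(pi/2) = 5.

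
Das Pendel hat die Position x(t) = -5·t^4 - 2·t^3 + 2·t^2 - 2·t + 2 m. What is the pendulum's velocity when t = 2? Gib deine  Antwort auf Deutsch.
Um dies zu lösen, müssen wir 1 Ableitung unserer Gleichung für die Position x(t) = -5·t^4 - 2·t^3 + 2·t^2 - 2·t + 2 nehmen. Durch Ableiten von der Position erhalten wir die Geschwindigkeit: v(t) = -20·t^3 - 6·t^2 + 4·t - 2. Wir haben die Geschwindigkeit v(t) = -20·t^3 - 6·t^2 + 4·t - 2. Durch Einsetzen von t = 2: v(2) = -178.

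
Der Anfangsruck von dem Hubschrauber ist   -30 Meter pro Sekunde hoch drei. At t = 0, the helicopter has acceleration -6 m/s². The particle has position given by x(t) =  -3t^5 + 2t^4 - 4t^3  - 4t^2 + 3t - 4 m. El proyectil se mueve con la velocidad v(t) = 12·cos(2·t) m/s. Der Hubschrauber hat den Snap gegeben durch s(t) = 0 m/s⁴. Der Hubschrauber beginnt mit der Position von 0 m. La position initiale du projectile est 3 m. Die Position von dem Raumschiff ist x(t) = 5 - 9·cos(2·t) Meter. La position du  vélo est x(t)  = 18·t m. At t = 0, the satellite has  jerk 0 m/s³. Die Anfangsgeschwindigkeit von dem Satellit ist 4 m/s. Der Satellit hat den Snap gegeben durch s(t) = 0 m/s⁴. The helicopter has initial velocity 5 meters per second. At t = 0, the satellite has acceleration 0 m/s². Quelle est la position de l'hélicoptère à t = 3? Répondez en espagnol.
Partiendo del snap s(t) = 0, tomamos 4 integrales. Tomando ∫s(t)dt y aplicando j(0) = -30, encontramos j(t) = -30. Integrando la sacudida y usando la condición inicial a(0) = -6, obtenemos a(t) = -30·t - 6. La antiderivada de la aceleración, con v(0) = 5, da la velocidad: v(t) = -15·t^2 - 6·t + 5. La antiderivada de la velocidad, con x(0) = 0, da la posición: x(t) = -5·t^3 - 3·t^2 + 5·t. De la ecuación de la posición x(t) = -5·t^3 - 3·t^2 + 5·t, sustituimos t = 3 para obtener x = -147.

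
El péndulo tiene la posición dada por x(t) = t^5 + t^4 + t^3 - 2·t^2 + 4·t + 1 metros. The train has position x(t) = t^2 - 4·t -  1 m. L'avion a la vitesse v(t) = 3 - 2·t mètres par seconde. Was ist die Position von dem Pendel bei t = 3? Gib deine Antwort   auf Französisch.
Nous avons la position x(t) = t^5 + t^4 + t^3 - 2·t^2 + 4·t + 1. En substituant t = 3: x(3) = 346.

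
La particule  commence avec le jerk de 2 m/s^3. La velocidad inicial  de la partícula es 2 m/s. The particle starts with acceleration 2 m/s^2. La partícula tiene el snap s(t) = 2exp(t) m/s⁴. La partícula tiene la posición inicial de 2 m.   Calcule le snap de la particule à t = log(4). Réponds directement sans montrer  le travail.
s(log(4)) = 8.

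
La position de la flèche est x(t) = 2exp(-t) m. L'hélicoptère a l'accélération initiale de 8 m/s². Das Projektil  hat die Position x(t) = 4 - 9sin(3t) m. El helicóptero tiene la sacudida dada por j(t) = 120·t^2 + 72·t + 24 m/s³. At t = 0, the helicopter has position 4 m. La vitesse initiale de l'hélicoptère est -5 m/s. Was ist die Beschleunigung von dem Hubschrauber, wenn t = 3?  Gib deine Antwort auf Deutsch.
Wir müssen das Integral unserer Gleichung für den Ruck j(t) = 120·t^2 + 72·t + 24 1-mal finden. Das Integral von dem Ruck, mit a(0) = 8, ergibt die Beschleunigung: a(t) = 40·t^3 + 36·t^2 + 24·t + 8. Aus der Gleichung für die Beschleunigung a(t) = 40·t^3 + 36·t^2 + 24·t + 8, setzen wir t = 3 ein und erhalten a = 1484.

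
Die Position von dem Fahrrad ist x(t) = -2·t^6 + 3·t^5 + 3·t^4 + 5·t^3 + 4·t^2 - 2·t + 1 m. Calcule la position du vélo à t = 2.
Nous avons la position x(t) = -2·t^6 + 3·t^5 + 3·t^4 + 5·t^3 + 4·t^2 - 2·t + 1. En substituant t = 2: x(2) = 69.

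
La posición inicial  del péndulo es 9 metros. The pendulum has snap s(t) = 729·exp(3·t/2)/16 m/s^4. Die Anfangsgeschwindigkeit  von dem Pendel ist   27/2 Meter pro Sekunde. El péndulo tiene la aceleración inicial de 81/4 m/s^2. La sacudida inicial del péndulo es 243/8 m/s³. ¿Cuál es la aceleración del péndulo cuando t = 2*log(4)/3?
Debemos encontrar la integral de nuestra ecuación del snap s(t) = 729·exp(3·t/2)/16 2 veces. Tomando ∫s(t)dt y aplicando j(0) = 243/8, encontramos j(t) = 243·exp(3·t/2)/8. La integral de la sacudida, con a(0) = 81/4, da la aceleración: a(t) = 81·exp(3·t/2)/4. De la ecuación de la aceleración a(t) = 81·exp(3·t/2)/4, sustituimos t = 2*log(4)/3 para obtener a = 81.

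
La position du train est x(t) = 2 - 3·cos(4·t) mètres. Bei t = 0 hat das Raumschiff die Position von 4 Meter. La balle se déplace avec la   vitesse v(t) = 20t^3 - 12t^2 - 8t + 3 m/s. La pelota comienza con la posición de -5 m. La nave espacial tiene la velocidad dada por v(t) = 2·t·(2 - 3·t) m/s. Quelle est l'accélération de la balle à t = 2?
Nous devons dériver notre équation de la vitesse v(t) = 20·t^3 - 12·t^2 - 8·t + 3 1 fois. En prenant d/dt de v(t), nous trouvons a(t) = 60·t^2 - 24·t - 8. En utilisant a(t) = 60·t^2 - 24·t - 8 et en substituant t = 2, nous trouvons a = 184.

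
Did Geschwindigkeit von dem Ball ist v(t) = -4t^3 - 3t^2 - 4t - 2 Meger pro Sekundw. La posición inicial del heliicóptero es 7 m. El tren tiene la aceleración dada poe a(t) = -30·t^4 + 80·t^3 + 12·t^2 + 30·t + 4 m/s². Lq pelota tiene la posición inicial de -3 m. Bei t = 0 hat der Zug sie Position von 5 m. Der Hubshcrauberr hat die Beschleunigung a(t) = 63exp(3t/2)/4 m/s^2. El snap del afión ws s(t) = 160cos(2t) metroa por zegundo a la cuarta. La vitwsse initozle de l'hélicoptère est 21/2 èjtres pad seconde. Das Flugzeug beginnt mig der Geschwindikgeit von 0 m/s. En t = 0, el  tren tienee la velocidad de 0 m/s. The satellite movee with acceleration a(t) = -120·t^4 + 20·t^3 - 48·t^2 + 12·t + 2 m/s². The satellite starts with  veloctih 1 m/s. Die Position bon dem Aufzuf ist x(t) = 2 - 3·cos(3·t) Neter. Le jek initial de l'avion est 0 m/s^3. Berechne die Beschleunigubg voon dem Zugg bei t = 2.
Wir haben die Beschleunigung a(t) = -30·t^4 + 80·t^3 + 12·t^2 + 30·t + 4. Durch Einsetzen von t = 2: a(2) = 272.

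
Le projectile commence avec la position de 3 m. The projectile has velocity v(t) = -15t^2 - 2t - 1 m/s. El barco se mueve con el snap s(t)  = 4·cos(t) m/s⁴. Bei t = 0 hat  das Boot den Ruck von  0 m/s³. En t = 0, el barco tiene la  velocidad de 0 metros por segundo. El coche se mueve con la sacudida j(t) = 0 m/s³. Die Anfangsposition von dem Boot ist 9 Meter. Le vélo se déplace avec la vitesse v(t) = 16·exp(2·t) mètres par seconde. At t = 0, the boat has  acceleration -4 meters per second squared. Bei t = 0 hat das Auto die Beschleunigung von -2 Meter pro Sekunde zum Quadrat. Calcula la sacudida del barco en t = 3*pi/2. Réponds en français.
Pour résoudre ceci, nous devons prendre 1 primitive de notre équation du snap s(t) = 4·cos(t). L'intégrale du snap, avec j(0) = 0, donne le jerk: j(t) = 4·sin(t). En utilisant j(t) = 4·sin(t) et en substituant t = 3*pi/2, nous trouvons j = -4.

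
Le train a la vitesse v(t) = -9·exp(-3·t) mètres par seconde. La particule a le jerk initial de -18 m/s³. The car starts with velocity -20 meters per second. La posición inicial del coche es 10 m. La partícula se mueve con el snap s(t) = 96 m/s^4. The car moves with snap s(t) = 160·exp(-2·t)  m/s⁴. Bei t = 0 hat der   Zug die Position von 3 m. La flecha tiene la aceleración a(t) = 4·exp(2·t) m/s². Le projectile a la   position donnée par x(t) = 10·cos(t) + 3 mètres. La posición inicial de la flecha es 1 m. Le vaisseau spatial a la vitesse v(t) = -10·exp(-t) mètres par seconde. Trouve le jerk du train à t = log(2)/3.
Nous devons dériver notre équation de la vitesse v(t) = -9·exp(-3·t) 2 fois. En prenant d/dt de v(t), nous trouvons a(t) = 27·exp(-3·t). La dérivée de l'accélération donne le jerk: j(t) = -81·exp(-3·t). Nous avons le jerk j(t) = -81·exp(-3·t). En substituant t = log(2)/3: j(log(2)/3) = -81/2.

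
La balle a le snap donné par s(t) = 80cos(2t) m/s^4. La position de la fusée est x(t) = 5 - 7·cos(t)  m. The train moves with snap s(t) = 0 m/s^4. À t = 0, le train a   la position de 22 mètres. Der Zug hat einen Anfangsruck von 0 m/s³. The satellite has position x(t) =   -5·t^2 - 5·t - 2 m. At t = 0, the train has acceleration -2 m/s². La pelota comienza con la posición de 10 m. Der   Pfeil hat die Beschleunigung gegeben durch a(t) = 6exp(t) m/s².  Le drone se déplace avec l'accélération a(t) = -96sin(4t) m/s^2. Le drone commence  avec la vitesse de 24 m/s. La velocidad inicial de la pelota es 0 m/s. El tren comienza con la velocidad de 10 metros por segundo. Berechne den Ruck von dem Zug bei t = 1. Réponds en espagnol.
Debemos encontrar la integral de nuestra ecuación del snap s(t) = 0 1 vez. La antiderivada del snap, con j(0) = 0, da la sacudida: j(t) = 0. De la ecuación de la sacudida j(t) = 0, sustituimos t = 1 para obtener j = 0.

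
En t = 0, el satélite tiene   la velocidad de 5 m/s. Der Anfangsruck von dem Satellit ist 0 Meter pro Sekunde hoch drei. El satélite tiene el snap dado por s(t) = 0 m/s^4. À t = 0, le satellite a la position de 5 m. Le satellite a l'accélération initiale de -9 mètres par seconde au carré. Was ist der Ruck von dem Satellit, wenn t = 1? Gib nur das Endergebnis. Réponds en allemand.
Bei t = 1, j = 0.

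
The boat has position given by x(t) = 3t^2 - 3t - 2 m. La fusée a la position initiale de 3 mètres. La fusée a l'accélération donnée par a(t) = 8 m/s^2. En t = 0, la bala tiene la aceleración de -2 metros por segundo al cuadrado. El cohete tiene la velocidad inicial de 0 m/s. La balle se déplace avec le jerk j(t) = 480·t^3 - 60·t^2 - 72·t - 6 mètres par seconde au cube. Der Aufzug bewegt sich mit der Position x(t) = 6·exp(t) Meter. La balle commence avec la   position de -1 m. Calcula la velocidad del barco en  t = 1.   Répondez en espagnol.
Debemos derivar nuestra ecuación de la posición x(t) = 3·t^2 - 3·t - 2 1 vez. La derivada de la posición da la velocidad: v(t) = 6·t - 3. Tenemos la velocidad v(t) = 6·t - 3. Sustituyendo t = 1: v(1) = 3.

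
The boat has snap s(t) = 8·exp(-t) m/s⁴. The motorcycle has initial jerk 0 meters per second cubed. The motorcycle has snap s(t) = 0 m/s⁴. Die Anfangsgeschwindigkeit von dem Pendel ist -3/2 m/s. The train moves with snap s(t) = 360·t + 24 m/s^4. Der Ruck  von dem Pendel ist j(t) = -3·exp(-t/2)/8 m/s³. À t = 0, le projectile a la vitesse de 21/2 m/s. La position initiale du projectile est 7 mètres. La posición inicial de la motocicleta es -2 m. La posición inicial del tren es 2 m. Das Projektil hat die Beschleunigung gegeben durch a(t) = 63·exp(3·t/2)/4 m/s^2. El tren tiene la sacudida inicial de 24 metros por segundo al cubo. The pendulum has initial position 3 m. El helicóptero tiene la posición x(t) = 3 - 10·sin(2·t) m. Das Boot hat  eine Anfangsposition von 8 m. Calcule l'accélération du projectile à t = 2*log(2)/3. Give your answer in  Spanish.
Tenemos la aceleración a(t) = 63·exp(3·t/2)/4. Sustituyendo t = 2*log(2)/3: a(2*log(2)/3) = 63/2.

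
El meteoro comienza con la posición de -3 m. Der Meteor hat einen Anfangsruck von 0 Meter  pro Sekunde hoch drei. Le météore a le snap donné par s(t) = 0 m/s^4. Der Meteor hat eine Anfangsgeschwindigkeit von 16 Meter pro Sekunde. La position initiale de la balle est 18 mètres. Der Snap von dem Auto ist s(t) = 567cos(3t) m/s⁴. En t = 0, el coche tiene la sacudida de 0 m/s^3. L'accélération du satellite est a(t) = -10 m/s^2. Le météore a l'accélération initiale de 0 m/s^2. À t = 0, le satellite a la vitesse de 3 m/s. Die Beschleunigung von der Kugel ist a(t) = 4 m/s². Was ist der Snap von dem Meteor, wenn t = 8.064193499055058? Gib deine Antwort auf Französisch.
Nous avons le snap s(t) = 0. En substituant t = 8.064193499055058: s(8.064193499055058) = 0.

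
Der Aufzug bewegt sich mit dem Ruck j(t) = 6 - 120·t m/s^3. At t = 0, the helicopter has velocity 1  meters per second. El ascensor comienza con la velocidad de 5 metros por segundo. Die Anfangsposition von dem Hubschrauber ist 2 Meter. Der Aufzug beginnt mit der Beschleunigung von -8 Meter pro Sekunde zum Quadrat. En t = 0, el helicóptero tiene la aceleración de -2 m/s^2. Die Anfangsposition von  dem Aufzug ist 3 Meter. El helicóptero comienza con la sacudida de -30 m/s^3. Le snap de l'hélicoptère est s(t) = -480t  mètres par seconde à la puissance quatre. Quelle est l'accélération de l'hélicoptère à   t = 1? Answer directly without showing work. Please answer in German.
Bei t = 1, a = -112.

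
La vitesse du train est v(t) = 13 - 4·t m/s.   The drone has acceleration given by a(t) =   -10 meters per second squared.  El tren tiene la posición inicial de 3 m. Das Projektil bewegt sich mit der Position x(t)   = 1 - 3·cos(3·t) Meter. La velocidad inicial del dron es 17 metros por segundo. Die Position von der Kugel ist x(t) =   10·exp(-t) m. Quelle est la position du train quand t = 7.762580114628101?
Nous devons trouver la primitive de notre équation de la vitesse v(t) = 13 - 4·t 1 fois. L'intégrale de la vitesse, avec x(0) = 3, donne la position: x(t) = -2·t^2 + 13·t + 3. Nous avons la position x(t) = -2·t^2 + 13·t + 3. En substituant t = 7.762580114628101: x(7.762580114628101) = -16.6017585818739.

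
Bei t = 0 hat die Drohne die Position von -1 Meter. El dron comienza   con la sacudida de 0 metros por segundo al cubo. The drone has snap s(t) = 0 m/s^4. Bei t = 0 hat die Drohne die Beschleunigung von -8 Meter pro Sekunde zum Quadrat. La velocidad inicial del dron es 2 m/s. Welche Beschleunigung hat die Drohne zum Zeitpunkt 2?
Wir müssen unsere Gleichung für den Snap s(t) = 0 2-mal integrieren. Das Integral von dem Snap, mit j(0) = 0, ergibt den Ruck: j(t) = 0. Das Integral von dem Ruck, mit a(0) = -8, ergibt die Beschleunigung: a(t) = -8. Mit a(t) = -8 und Einsetzen von t = 2, finden wir a = -8.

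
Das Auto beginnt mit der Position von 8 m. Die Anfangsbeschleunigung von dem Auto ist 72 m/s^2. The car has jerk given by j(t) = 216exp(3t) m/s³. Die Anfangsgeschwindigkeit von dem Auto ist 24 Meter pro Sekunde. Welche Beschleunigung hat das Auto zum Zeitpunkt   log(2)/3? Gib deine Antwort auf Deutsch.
Wir müssen unsere Gleichung für den Ruck j(t) = 216·exp(3·t) 1-mal integrieren. Durch Integration von dem Ruck und Verwendung der Anfangsbedingung a(0) = 72, erhalten wir a(t) = 72·exp(3·t). Wir haben die Beschleunigung a(t) = 72·exp(3·t). Durch Einsetzen von t = log(2)/3: a(log(2)/3) = 144.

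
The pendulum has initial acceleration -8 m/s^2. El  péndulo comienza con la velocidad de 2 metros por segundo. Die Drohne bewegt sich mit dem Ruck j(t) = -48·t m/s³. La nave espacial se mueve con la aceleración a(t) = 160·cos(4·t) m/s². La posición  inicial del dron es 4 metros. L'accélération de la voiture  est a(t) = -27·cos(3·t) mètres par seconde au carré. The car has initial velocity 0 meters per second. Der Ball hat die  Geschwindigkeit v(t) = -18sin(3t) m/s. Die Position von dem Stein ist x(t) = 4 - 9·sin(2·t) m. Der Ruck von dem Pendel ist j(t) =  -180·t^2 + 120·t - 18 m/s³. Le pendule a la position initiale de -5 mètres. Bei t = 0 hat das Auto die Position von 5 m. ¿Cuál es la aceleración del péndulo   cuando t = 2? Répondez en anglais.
To solve this, we need to take 1 antiderivative of our jerk equation j(t) = -180·t^2 + 120·t - 18. The integral of jerk, with a(0) = -8, gives acceleration: a(t) = -60·t^3 + 60·t^2 - 18·t - 8. From the given acceleration equation a(t) = -60·t^3 + 60·t^2 - 18·t - 8, we substitute t = 2 to get a = -284.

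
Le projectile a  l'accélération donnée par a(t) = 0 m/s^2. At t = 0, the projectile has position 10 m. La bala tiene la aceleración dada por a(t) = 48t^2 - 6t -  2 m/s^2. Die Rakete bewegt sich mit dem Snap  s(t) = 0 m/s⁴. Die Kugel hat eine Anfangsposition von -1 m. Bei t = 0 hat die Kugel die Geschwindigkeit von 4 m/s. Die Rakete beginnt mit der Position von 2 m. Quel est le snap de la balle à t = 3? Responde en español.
Partiendo de la aceleración a(t) = 48·t^2 - 6·t - 2, tomamos 2 derivadas. Derivando la aceleración, obtenemos la sacudida: j(t) = 96·t - 6. La derivada de la sacudida da el snap: s(t) = 96. De la ecuación del snap s(t) = 96, sustituimos t = 3 para obtener s = 96.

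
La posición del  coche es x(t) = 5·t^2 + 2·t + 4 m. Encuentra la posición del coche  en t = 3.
De la ecuación de la posición x(t) = 5·t^2 + 2·t + 4, sustituimos t = 3 para obtener x = 55.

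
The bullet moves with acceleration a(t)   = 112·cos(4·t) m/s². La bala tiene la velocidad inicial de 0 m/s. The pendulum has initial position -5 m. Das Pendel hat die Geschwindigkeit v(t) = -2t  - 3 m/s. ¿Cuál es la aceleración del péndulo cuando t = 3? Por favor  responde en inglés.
To solve this, we need to take 1 derivative of our velocity equation v(t) = -2·t - 3. Differentiating velocity, we get acceleration: a(t) = -2. Using a(t) = -2 and substituting t = 3, we find a = -2.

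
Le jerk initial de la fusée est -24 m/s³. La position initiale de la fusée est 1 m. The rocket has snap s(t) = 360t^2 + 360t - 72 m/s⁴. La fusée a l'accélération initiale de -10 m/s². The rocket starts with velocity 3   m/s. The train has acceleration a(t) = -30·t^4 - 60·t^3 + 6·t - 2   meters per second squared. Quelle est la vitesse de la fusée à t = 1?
En partant du snap s(t) = 360·t^2 + 360·t - 72, nous prenons 3 intégrales. La primitive du snap est le jerk. En utilisant j(0) = -24, nous obtenons j(t) = 120·t^3 + 180·t^2 - 72·t - 24. En prenant ∫j(t)dt et en appliquant a(0) = -10, nous trouvons a(t) = 30·t^4 + 60·t^3 - 36·t^2 - 24·t - 10. L'intégrale de l'accélération est la vitesse. En utilisant v(0) = 3, nous obtenons v(t) = 6·t^5 + 15·t^4 - 12·t^3 - 12·t^2 - 10·t + 3. De l'équation de la vitesse v(t) = 6·t^5 + 15·t^4 - 12·t^3 - 12·t^2 - 10·t + 3, nous substituons t = 1 pour obtenir v = -10.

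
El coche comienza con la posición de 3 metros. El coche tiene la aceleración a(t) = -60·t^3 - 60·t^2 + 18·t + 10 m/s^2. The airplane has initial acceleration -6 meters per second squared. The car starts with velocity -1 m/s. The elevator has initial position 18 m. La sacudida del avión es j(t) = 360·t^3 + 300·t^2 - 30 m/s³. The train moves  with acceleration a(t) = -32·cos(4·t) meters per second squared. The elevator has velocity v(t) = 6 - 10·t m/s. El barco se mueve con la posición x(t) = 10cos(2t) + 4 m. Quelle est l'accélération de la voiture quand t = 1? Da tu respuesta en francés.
De l'équation de l'accélération a(t) = -60·t^3 - 60·t^2 + 18·t + 10, nous substituons t = 1 pour obtenir a = -92.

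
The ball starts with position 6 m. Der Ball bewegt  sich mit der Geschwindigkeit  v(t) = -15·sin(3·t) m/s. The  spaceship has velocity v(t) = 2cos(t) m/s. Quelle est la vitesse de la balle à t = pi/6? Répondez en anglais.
Using v(t) = -15·sin(3·t) and substituting t = pi/6, we find v = -15.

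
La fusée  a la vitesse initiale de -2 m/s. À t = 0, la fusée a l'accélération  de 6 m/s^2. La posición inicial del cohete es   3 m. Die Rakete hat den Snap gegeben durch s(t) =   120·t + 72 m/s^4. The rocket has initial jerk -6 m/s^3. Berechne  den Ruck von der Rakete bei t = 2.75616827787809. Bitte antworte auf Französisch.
Nous devons intégrer notre équation du snap s(t) = 120·t + 72 1 fois. En prenant ∫s(t)dt et en appliquant j(0) = -6, nous trouvons j(t) = 60·t^2 + 72·t - 6. De l'équation du jerk j(t) = 60·t^2 + 72·t - 6, nous substituons t = 2.75616827787809 pour obtenir j = 648.231930566111.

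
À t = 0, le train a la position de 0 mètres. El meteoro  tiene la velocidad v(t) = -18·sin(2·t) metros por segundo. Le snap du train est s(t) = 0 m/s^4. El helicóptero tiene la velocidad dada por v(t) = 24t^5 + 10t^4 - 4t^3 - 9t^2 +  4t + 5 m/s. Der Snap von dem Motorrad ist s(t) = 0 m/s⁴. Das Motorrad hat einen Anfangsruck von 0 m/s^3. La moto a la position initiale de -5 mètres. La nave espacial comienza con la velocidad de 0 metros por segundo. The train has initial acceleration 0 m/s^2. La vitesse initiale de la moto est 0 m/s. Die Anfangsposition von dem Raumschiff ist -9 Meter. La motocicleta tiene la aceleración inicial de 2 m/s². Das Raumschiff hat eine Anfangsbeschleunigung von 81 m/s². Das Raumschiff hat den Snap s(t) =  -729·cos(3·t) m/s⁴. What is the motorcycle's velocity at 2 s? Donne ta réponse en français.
Nous devons intégrer notre équation du snap s(t) = 0 3 fois. La primitive du snap, avec j(0) = 0, donne le jerk: j(t) = 0. La primitive du jerk, avec a(0) = 2, donne l'accélération: a(t) = 2. L'intégrale de l'accélération, avec v(0) = 0, donne la vitesse: v(t) = 2·t. Nous avons la vitesse v(t) = 2·t. En substituant t = 2: v(2) = 4.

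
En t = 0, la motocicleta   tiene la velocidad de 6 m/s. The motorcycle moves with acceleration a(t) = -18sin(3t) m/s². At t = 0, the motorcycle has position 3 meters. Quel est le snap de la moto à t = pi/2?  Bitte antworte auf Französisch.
En partant de l'accélération a(t) = -18·sin(3·t), nous prenons 2 dérivées. En dérivant l'accélération, nous obtenons le jerk: j(t) = -54·cos(3·t). La dérivée du jerk donne le snap: s(t) = 162·sin(3·t). En utilisant s(t) = 162·sin(3·t) et en substituant t = pi/2, nous trouvons s = -162.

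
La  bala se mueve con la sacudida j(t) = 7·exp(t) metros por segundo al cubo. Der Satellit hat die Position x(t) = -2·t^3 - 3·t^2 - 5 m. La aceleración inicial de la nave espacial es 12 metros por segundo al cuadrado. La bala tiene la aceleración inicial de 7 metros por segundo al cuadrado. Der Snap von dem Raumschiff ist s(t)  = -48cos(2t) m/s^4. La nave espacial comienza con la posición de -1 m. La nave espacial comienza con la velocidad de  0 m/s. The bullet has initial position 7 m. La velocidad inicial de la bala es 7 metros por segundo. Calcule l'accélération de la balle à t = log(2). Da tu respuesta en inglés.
Starting from jerk j(t) = 7·exp(t), we take 1 integral. Integrating jerk and using the initial condition a(0) = 7, we get a(t) = 7·exp(t). From the given acceleration equation a(t) = 7·exp(t), we substitute t = log(2) to get a = 14.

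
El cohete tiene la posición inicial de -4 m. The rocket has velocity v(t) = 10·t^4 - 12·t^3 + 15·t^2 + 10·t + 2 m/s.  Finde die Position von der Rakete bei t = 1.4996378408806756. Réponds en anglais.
We need to integrate our velocity equation v(t) = 10·t^4 - 12·t^3 + 15·t^2 + 10·t + 2 1 time. The antiderivative of velocity is position. Using x(0) = -4, we get x(t) = 2·t^5 - 3·t^4 + 5·t^3 + 5·t^2 + 2·t - 4. We have position x(t) = 2·t^5 - 3·t^4 + 5·t^3 + 5·t^2 + 2·t - 4. Substituting t = 1.4996378408806756: x(1.4996378408806756) = 27.1029607102692.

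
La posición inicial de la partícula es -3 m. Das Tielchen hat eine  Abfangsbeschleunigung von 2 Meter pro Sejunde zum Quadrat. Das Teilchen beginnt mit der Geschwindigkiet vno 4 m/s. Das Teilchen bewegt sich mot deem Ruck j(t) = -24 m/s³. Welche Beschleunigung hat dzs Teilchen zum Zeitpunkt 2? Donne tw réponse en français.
Nous devons trouver l'intégrale de notre équation du jerk j(t) = -24 1 fois. En prenant ∫j(t)dt et en appliquant a(0) = 2, nous trouvons a(t) = 2 - 24·t. De l'équation de l'accélération a(t) = 2 - 24·t, nous substituons t = 2 pour obtenir a = -46.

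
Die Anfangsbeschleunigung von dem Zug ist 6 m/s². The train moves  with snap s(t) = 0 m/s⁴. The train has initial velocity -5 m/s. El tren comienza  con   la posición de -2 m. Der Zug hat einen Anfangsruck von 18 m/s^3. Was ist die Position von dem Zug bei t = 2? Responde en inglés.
To solve this, we need to take 4 antiderivatives of our snap equation s(t) = 0. Integrating snap and using the initial condition j(0) = 18, we get j(t) = 18. Integrating jerk and using the initial condition a(0) = 6, we get a(t) = 18·t + 6. The integral of acceleration, with v(0) = -5, gives velocity: v(t) = 9·t^2 + 6·t - 5. The antiderivative of velocity, with x(0) = -2, gives position: x(t) = 3·t^3 + 3·t^2 - 5·t - 2. We have position x(t) = 3·t^3 + 3·t^2 - 5·t - 2. Substituting t = 2: x(2) = 24.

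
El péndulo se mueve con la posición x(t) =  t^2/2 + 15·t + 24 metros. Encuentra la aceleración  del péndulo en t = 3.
Debemos derivar nuestra ecuación de la posición x(t) = t^2/2 + 15·t + 24 2 veces. Derivando la posición, obtenemos la velocidad: v(t) = t + 15. La derivada de la velocidad da la aceleración: a(t) = 1. Usando a(t) = 1 y sustituyendo t = 3, encontramos a = 1.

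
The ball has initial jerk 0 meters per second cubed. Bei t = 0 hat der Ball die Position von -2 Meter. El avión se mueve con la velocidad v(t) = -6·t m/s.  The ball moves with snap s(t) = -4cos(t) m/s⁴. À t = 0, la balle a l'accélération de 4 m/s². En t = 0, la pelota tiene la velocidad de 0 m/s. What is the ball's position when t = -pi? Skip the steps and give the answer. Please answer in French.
À t = -pi, x = 6.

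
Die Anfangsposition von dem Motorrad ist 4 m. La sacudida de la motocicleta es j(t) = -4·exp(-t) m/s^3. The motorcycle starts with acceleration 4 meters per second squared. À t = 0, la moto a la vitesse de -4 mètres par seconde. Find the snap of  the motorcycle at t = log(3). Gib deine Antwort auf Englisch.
Starting from jerk j(t) = -4·exp(-t), we take 1 derivative. Taking d/dt of j(t), we find s(t) = 4·exp(-t). We have snap s(t) = 4·exp(-t). Substituting t = log(3): s(log(3)) = 4/3.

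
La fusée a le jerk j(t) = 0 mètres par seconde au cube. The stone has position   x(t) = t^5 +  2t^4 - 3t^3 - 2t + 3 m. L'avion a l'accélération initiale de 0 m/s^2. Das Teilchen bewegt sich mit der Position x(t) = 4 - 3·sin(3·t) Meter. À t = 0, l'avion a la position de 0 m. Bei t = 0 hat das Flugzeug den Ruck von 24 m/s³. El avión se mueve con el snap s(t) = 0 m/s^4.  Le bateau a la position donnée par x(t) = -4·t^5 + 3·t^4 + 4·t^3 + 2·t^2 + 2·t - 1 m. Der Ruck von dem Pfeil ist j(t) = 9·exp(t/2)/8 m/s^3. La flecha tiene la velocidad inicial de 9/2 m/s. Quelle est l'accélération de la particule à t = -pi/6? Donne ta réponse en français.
Nous devons dériver notre équation de la position x(t) = 4 - 3·sin(3·t) 2 fois. En prenant d/dt de x(t), nous trouvons v(t) = -9·cos(3·t). En prenant d/dt de v(t), nous trouvons a(t) = 27·sin(3·t). Nous avons l'accélération a(t) = 27·sin(3·t). En substituant t = -pi/6: a(-pi/6) = -27.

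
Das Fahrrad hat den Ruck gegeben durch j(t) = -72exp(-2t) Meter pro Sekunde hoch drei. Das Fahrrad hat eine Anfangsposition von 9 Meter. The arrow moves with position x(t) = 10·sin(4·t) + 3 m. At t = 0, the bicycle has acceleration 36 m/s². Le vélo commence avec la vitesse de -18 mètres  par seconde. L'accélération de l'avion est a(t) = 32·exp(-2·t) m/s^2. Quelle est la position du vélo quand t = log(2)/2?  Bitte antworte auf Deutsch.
Um dies zu lösen, müssen wir 3 Stammfunktionen unserer Gleichung für den Ruck j(t) = -72·exp(-2·t) finden. Durch Integration von dem Ruck und Verwendung der Anfangsbedingung a(0) = 36, erhalten wir a(t) = 36·exp(-2·t). Durch Integration von der Beschleunigung und Verwendung der Anfangsbedingung v(0) = -18, erhalten wir v(t) = -18·exp(-2·t). Mit ∫v(t)dt und Anwendung von x(0) = 9, finden wir x(t) = 9·exp(-2·t). Wir haben die Position x(t) = 9·exp(-2·t). Durch Einsetzen von t = log(2)/2: x(log(2)/2) = 9/2.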